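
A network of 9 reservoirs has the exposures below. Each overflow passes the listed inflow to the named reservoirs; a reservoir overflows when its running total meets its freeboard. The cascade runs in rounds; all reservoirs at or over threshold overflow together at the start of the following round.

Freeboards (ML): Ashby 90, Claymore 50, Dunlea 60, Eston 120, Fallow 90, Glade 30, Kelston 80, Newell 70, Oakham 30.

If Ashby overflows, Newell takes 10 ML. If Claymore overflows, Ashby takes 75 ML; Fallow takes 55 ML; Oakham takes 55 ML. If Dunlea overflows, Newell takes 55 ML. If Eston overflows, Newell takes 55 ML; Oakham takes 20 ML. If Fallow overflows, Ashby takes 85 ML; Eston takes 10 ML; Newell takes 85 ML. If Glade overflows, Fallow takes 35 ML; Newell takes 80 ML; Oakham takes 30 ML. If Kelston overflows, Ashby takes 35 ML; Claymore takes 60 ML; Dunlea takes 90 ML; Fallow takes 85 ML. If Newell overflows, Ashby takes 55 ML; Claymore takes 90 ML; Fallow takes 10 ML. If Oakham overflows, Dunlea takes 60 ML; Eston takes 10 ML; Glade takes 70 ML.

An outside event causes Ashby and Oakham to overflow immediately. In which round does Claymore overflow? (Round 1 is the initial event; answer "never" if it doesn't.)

Round 1 — Ashby, Oakham overflow (initial).
  Dunlea: +60 → 60 ≥ 60
  Eston: +10 → 10 < 120
  Glade: +70 → 70 ≥ 30
  Newell: +10 → 10 < 70
Round 2 — Dunlea, Glade overflow.
  Fallow: +35 → 35 < 90
  Newell: +55+80 → 145 ≥ 70
Round 3 — Newell overflows.
  Claymore: +90 → 90 ≥ 50
  Fallow: +10 → 45 < 90
Round 4 — Claymore overflows.
  Fallow: +55 → 100 ≥ 90
Round 5 — Fallow overflows.
  Eston: +10 → 20 < 120
No further overflows.

4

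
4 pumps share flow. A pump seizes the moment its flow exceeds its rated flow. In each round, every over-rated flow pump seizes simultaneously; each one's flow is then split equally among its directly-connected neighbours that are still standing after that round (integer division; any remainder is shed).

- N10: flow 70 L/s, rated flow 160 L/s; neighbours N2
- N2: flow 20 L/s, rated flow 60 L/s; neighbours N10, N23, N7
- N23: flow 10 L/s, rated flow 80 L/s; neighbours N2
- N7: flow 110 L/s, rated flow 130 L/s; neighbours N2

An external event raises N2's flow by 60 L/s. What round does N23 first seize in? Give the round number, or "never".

never

Round 1 — N2 at 80 > 60. N2 seizes.
  N2 sheds 80 L/s to N10, N23, N7: 26 each (2 lost).
    N10: 70+26 = 96 ≤ 160
    N23: 10+26 = 36 ≤ 80
    N7: 110+26 = 136 > 130
Round 2 — N7 seizes.
  N7 sheds 136 L/s: no online neighbours, lost.
No further seizures.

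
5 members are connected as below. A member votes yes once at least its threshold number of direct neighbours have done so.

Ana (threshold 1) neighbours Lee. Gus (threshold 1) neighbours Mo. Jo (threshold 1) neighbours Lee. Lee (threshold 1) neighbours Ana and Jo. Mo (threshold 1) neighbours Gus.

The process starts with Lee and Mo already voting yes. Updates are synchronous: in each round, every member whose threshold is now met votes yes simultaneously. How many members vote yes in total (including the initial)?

5

Round 1 — Lee, Mo vote yes (initial).
Round 2 — checking thresholds:
  Ana: 1 of 1 neighbours ≥ 1, votes yes.
  Gus: 1 of 1 neighbours ≥ 1, votes yes.
  Jo: 1 of 1 neighbours ≥ 1, votes yes.
Round 3 — no new yes votes; cascade stops.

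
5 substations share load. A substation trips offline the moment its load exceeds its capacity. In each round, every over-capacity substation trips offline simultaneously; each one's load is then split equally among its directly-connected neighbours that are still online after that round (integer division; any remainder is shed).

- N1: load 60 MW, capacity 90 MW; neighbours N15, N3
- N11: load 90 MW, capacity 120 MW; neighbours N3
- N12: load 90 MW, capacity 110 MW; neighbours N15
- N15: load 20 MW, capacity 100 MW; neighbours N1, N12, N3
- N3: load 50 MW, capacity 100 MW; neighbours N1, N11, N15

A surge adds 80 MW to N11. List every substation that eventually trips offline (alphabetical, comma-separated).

Round 1 — N11 at 170 > 120. N11 trips offline.
  N11 sheds 170 MW to N3: 170 each.
    N3: 50+170 = 220 > 100
Round 2 — N3 trips offline.
  N3 sheds 220 MW to N1, N15: 110 each.
    N1: 60+110 = 170 > 90
    N15: 20+110 = 130 > 100
Round 3 — N1, N15 trip offline.
  N1 sheds 170 MW: no online neighbours, lost.
  N15 sheds 130 MW to N12: 130 each.
    N12: 90+130 = 220 > 110
Round 4 — N12 trips offline.
  N12 sheds 220 MW: no online neighbours, lost.
No further trips.

N1, N11, N12, N15, N3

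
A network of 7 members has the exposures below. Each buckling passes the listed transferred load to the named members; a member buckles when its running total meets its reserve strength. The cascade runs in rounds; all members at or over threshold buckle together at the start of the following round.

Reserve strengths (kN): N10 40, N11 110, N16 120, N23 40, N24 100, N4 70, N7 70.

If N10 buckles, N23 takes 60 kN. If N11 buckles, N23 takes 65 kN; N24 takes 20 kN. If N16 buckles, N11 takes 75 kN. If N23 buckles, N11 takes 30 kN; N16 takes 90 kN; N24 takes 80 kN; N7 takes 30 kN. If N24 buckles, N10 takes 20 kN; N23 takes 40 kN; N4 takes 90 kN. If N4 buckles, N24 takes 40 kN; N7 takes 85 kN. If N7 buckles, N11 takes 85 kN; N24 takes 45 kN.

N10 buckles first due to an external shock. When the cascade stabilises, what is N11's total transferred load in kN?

Round 1 — N10 buckles (initial).
  N23: +60 → 60 ≥ 40
Round 2 — N23 buckles.
  N11: +30 → 30 < 110
  N16: +90 → 90 < 120
  N24: +80 → 80 < 100
  N7: +30 → 30 < 70
No further bucklings.

30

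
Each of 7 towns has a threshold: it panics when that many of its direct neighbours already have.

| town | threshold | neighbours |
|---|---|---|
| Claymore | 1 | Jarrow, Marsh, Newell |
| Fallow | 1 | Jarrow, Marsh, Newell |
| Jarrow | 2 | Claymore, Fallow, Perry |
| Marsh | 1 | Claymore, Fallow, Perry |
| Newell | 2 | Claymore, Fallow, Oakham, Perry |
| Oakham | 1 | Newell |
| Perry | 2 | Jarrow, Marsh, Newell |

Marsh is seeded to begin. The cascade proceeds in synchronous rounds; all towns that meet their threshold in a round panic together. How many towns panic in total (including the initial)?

Round 1 — Marsh panics (initial).
Round 2 — checking thresholds:
  Claymore: 1 of 3 neighbours ≥ 1, panics.
  Fallow: 1 of 3 neighbours ≥ 1, panics.
  Perry: 1 of 3 neighbours < 2, not yet.
Round 3 — checking thresholds:
  Jarrow: 2 of 3 neighbours ≥ 2, panics.
  Newell: 2 of 4 neighbours ≥ 2, panics.
  Perry: 1 of 3 neighbours < 2, not yet.
Round 4 — checking thresholds:
  Oakham: 1 of 1 neighbours ≥ 1, panics.
  Perry: 3 of 3 neighbours ≥ 2, panics.
Round 5 — no new panics; cascade stops.

7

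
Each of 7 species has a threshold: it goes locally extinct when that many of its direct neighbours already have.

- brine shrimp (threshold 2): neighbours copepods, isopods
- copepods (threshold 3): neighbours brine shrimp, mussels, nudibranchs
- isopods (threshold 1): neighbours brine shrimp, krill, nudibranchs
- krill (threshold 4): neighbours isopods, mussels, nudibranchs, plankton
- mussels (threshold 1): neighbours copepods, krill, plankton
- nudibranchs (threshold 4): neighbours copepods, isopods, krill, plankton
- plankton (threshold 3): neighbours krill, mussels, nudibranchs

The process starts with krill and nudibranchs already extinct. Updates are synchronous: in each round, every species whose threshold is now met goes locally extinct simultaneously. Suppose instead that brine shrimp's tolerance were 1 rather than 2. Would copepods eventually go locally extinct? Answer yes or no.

yes

With brine shrimp's tolerance at 1:
Round 1 — krill, nudibranchs go locally extinct (initial).
Round 2 — checking thresholds:
  copepods: 1 of 3 neighbours < 3, not yet.
  isopods: 2 of 3 neighbours ≥ 1, goes locally extinct.
  mussels: 1 of 3 neighbours ≥ 1, goes locally extinct.
  plankton: 2 of 3 neighbours < 3, not yet.
Round 3 — checking thresholds:
  brine shrimp: 1 of 2 neighbours ≥ 1, goes locally extinct.
  copepods: 2 of 3 neighbours < 3, not yet.
  plankton: 3 of 3 neighbours ≥ 3, goes locally extinct.
Round 4 — checking thresholds:
  copepods: 3 of 3 neighbours ≥ 3, goes locally extinct.
Round 5 — no new extinctions; cascade stops.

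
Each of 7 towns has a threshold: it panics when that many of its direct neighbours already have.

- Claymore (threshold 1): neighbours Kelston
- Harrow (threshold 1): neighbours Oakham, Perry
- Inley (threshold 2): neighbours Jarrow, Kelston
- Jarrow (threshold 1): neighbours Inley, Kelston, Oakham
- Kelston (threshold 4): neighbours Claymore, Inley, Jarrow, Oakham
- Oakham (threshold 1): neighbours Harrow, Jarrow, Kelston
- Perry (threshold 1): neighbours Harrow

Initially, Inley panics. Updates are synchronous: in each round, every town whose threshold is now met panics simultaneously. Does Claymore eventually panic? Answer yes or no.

Round 1 — Inley panics (initial).
Round 2 — checking thresholds:
  Jarrow: 1 of 3 neighbours ≥ 1, panics.
  Kelston: 1 of 4 neighbours < 4, not yet.
Round 3 — checking thresholds:
  Kelston: 2 of 4 neighbours < 4, not yet.
  Oakham: 1 of 3 neighbours ≥ 1, panics.
Round 4 — checking thresholds:
  Harrow: 1 of 2 neighbours ≥ 1, panics.
  Kelston: 3 of 4 neighbours < 4, not yet.
Round 5 — checking thresholds:
  Kelston: 3 of 4 neighbours < 4, not yet.
  Perry: 1 of 1 neighbours ≥ 1, panics.
Round 6 — no new panics; cascade stops.

no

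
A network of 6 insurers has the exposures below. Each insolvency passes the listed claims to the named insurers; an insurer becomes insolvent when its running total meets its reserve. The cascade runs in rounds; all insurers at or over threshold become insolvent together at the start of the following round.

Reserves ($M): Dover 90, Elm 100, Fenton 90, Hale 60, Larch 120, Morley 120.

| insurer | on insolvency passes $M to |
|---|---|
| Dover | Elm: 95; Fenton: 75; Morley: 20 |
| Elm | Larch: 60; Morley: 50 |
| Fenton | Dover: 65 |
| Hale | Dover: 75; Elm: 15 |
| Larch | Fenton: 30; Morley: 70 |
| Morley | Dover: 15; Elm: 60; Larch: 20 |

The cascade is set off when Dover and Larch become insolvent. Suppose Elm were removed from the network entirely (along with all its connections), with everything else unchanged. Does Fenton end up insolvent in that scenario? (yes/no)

yes

With Elm removed:
Round 1 — Dover, Larch become insolvent (initial).
  Fenton: +75+30 → 105 ≥ 90
  Morley: +20+70 → 90 < 120
Round 2 — Fenton becomes insolvent.
No further insolvencies.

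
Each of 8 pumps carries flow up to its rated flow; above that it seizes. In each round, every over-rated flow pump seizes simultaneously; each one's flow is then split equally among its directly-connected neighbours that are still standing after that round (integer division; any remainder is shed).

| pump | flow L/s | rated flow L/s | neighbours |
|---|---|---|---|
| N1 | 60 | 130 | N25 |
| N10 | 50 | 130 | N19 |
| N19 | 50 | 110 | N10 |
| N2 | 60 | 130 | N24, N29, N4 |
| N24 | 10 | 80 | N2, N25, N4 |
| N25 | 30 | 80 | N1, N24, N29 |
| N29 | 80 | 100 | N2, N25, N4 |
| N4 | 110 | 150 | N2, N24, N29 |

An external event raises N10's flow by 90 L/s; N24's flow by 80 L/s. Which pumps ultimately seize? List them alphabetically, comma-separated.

Round 1 — N10 at 140 > 130; N24 at 90 > 80. N10, N24 seize.
  N10 sheds 140 L/s to N19: 140 each.
    N19: 50+140 = 190 > 110
  N24 sheds 90 L/s to N2, N25, N4: 30 each.
    N2: 60+30 = 90 ≤ 130
    N25: 30+30 = 60 ≤ 80
    N4: 110+30 = 140 ≤ 150
Round 2 — N19 seizes.
  N19 sheds 190 L/s: no online neighbours, lost.
No further seizures.

N10, N19, N24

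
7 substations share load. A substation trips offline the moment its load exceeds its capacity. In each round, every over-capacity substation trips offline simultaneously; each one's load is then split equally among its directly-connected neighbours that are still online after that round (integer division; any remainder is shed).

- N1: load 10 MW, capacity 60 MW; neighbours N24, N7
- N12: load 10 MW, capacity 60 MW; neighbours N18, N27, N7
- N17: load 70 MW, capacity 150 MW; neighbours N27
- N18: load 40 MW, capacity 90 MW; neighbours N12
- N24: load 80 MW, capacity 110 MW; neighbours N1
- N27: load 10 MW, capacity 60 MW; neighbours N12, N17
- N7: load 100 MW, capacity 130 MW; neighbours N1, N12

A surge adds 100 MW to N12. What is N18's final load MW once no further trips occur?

76

Round 1 — N12 at 110 > 60. N12 trips offline.
  N12 sheds 110 MW to N18, N27, N7: 36 each (2 lost).
    N18: 40+36 = 76 ≤ 90
    N27: 10+36 = 46 ≤ 60
    N7: 100+36 = 136 > 130
Round 2 — N7 trips offline.
  N7 sheds 136 MW to N1: 136 each.
    N1: 10+136 = 146 > 60
Round 3 — N1 trips offline.
  N1 sheds 146 MW to N24: 146 each.
    N24: 80+146 = 226 > 110
Round 4 — N24 trips offline.
  N24 sheds 226 MW: no online neighbours, lost.
No further trips.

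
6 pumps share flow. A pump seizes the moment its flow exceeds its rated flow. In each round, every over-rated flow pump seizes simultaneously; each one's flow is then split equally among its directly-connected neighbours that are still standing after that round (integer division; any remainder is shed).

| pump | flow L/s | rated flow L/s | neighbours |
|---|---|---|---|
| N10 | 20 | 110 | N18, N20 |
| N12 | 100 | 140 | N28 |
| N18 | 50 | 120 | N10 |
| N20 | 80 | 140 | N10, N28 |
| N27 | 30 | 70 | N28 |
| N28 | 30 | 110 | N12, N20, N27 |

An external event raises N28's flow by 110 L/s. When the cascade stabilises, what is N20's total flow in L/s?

126

Round 1 — N28 at 140 > 110. N28 seizes.
  N28 sheds 140 L/s to N12, N20, N27: 46 each (2 lost).
    N12: 100+46 = 146 > 140
    N20: 80+46 = 126 ≤ 140
    N27: 30+46 = 76 > 70
Round 2 — N12, N27 seize.
  N12 sheds 146 L/s: no online neighbours, lost.
  N27 sheds 76 L/s: no online neighbours, lost.
No further seizures.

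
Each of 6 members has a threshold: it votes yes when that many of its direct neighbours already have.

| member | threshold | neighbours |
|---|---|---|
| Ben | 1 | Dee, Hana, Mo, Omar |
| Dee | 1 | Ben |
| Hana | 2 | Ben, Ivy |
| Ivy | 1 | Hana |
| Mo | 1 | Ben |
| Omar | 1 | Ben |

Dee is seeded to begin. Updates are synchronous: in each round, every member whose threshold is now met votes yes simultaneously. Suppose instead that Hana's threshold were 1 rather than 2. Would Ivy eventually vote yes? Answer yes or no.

With Hana's threshold at 1:
Round 1 — Dee votes yes (initial).
Round 2 — checking thresholds:
  Ben: 1 of 4 neighbours ≥ 1, votes yes.
Round 3 — checking thresholds:
  Hana: 1 of 2 neighbours ≥ 1, votes yes.
  Mo: 1 of 1 neighbours ≥ 1, votes yes.
  Omar: 1 of 1 neighbours ≥ 1, votes yes.
Round 4 — checking thresholds:
  Ivy: 1 of 1 neighbours ≥ 1, votes yes.
Round 5 — no new yes votes; cascade stops.

yes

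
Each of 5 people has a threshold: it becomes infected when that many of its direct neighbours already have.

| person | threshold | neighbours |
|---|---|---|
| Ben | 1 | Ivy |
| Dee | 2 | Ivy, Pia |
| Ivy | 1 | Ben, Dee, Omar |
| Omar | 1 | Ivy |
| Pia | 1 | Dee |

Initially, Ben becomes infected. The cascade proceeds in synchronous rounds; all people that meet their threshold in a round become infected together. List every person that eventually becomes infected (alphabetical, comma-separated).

Ben, Ivy, Omar

Round 1 — Ben becomes infected (initial).
Round 2 — checking thresholds:
  Ivy: 1 of 3 neighbours ≥ 1, becomes infected.
Round 3 — checking thresholds:
  Dee: 1 of 2 neighbours < 2, below threshold.
  Omar: 1 of 1 neighbours ≥ 1, becomes infected.
Round 4 — no new infections; cascade stops.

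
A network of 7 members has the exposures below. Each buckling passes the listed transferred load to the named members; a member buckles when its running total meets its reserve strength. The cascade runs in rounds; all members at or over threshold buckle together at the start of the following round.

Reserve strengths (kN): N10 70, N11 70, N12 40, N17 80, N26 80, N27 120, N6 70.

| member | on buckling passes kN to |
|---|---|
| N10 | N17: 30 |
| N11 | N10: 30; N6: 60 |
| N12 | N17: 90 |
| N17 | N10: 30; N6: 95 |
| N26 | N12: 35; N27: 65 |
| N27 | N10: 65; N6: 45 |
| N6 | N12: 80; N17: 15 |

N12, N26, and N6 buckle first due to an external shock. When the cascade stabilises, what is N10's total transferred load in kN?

Round 1 — N12, N26, N6 buckle (initial).
  N17: +90+15 → 105 ≥ 80
  N27: +65 → 65 < 120
Round 2 — N17 buckles.
  N10: +30 → 30 < 70
No further bucklings.

30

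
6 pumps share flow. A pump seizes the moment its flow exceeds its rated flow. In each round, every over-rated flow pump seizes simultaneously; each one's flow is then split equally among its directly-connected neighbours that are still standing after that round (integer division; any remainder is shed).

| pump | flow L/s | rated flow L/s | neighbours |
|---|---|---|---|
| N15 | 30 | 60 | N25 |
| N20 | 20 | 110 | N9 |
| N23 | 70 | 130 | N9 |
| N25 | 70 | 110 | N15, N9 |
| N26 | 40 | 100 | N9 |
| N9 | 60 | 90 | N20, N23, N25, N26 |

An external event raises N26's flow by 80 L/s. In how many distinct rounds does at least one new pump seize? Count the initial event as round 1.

Round 1 — N26 at 120 > 100. N26 seizes.
  N26 sheds 120 L/s to N9: 120 each.
    N9: 60+120 = 180 > 90
Round 2 — N9 seizes.
  N9 sheds 180 L/s to N20, N23, N25: 60 each.
    N20: 20+60 = 80 ≤ 110
    N23: 70+60 = 130 ≤ 130
    N25: 70+60 = 130 > 110
Round 3 — N25 seizes.
  N25 sheds 130 L/s to N15: 130 each.
    N15: 30+130 = 160 > 60
Round 4 — N15 seizes.
  N15 sheds 160 L/s: no online neighbours, lost.
No further seizures.

4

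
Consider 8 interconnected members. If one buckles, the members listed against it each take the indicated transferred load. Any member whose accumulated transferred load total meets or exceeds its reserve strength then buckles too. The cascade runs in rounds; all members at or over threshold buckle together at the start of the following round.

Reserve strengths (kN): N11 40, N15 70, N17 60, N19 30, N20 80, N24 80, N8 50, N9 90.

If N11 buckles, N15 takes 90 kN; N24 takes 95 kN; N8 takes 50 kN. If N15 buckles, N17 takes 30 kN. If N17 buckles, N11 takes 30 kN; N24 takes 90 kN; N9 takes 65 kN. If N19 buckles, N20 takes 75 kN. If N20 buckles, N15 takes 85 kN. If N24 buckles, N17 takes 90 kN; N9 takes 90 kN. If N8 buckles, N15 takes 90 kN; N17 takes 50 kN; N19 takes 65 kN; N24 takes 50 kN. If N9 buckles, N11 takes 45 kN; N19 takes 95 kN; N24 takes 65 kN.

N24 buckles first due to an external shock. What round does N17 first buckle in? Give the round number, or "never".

2

Round 1 — N24 buckles (initial).
  N17: +90 → 90 ≥ 60
  N9: +90 → 90 ≥ 90
Round 2 — N17, N9 buckle.
  N11: +30+45 → 75 ≥ 40
  N19: +95 → 95 ≥ 30
Round 3 — N11, N19 buckle.
  N15: +90 → 90 ≥ 70
  N20: +75 → 75 < 80
  N8: +50 → 50 ≥ 50
Round 4 — N15, N8 buckle.
No further bucklings.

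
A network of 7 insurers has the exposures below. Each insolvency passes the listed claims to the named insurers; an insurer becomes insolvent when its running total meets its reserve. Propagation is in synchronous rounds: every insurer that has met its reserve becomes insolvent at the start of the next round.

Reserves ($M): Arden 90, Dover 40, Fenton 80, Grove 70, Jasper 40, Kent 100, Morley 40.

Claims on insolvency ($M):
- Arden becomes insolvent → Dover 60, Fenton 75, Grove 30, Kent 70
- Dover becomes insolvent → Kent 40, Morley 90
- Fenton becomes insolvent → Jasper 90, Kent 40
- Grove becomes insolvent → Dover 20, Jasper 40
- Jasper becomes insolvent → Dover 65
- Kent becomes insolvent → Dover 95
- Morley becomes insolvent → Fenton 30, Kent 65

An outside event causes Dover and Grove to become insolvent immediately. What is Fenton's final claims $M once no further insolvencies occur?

30

Round 1 — Dover, Grove become insolvent (initial).
  Jasper: +40 → 40 ≥ 40
  Kent: +40 → 40 < 100
  Morley: +90 → 90 ≥ 40
Round 2 — Jasper, Morley become insolvent.
  Fenton: +30 → 30 < 80
  Kent: +65 → 105 ≥ 100
Round 3 — Kent becomes insolvent.
No further insolvencies.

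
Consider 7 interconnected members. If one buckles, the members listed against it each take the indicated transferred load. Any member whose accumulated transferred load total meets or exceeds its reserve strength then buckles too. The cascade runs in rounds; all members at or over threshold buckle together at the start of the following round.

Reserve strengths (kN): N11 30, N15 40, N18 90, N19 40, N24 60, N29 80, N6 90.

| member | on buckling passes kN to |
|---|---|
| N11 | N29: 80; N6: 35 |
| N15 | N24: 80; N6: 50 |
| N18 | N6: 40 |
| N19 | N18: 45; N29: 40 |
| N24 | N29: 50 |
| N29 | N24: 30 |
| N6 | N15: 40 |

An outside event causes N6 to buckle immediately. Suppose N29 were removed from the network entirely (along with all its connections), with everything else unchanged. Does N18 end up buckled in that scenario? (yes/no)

no

With N29 removed:
Round 1 — N6 buckles (initial).
  N15: +40 → 40 ≥ 40
Round 2 — N15 buckles.
  N24: +80 → 80 ≥ 60
Round 3 — N24 buckles.
No further bucklings.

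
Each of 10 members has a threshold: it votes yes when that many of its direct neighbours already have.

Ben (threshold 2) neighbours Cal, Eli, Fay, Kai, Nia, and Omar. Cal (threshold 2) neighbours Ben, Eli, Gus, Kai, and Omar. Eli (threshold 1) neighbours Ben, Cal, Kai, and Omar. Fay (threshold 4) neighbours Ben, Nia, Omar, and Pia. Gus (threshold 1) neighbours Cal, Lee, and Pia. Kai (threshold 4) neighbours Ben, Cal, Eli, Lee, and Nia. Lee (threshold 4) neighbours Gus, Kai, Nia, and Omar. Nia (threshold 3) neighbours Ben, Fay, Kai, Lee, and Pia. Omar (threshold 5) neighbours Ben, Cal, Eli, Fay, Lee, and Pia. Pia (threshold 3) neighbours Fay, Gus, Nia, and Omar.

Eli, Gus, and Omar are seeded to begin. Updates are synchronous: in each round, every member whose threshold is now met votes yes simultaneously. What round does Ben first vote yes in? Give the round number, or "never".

Round 1 — Eli, Gus, Omar vote yes (initial).
Round 2 — checking thresholds:
  Ben: 2 of 6 neighbours ≥ 2, votes yes.
  Cal: 3 of 5 neighbours ≥ 2, votes yes.
  Fay: 1 of 4 neighbours < 4, holds.
  Kai: 1 of 5 neighbours < 4, holds.
  Lee: 2 of 4 neighbours < 4, holds.
  Pia: 2 of 4 neighbours < 3, holds.
Round 3 — no new yes votes; cascade stops.

2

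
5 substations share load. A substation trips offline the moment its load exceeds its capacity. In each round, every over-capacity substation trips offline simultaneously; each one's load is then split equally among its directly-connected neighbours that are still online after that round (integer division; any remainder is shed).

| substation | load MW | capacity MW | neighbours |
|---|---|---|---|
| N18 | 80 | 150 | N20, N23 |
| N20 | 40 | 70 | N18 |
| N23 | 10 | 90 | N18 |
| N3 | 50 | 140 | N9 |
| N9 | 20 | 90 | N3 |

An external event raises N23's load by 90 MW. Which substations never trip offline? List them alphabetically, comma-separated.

Round 1 — N23 at 100 > 90. N23 trips offline.
  N23 sheds 100 MW to N18: 100 each.
    N18: 80+100 = 180 > 150
Round 2 — N18 trips offline.
  N18 sheds 180 MW to N20: 180 each.
    N20: 40+180 = 220 > 70
Round 3 — N20 trips offline.
  N20 sheds 220 MW: no online neighbours, lost.
No further trips.

N3, N9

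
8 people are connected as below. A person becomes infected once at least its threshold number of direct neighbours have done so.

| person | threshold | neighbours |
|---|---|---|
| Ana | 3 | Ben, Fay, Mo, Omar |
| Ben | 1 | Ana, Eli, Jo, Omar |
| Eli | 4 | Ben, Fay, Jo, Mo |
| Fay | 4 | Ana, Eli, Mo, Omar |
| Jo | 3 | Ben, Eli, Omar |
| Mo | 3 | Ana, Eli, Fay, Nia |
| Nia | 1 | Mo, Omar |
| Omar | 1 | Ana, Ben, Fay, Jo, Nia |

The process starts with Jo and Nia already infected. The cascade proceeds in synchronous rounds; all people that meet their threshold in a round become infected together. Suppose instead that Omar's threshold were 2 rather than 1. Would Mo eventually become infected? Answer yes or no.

no

With Omar's threshold at 2:
Round 1 — Jo, Nia become infected (initial).
Round 2 — checking thresholds:
  Ben: 1 of 4 neighbours ≥ 1, becomes infected.
  Eli: 1 of 4 neighbours < 4, holds.
  Mo: 1 of 4 neighbours < 3, holds.
  Omar: 2 of 5 neighbours ≥ 2, becomes infected.
Round 3 — no new infections; cascade stops.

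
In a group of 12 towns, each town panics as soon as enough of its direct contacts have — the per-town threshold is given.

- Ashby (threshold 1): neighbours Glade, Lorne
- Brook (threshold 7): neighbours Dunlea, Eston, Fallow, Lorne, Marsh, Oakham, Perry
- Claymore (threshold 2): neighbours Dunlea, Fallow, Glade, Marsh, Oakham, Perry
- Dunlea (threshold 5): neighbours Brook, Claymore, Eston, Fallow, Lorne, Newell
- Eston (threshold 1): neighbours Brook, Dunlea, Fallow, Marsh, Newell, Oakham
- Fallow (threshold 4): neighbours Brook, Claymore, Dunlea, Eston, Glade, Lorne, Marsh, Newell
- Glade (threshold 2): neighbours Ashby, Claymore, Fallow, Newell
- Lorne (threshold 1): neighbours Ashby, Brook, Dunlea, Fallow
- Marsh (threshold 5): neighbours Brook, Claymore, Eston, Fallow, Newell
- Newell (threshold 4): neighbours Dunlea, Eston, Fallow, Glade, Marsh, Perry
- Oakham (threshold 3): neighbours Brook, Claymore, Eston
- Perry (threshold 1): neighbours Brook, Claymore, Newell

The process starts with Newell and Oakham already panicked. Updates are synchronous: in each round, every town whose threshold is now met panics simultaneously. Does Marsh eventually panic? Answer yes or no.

Round 1 — Newell, Oakham panic (initial).
Round 2 — checking thresholds:
  Brook: 1 of 7 neighbours < 7, below threshold.
  Claymore: 1 of 6 neighbours < 2, below threshold.
  Dunlea: 1 of 6 neighbours < 5, below threshold.
  Eston: 2 of 6 neighbours ≥ 1, panics.
  Fallow: 1 of 8 neighbours < 4, below threshold.
  Glade: 1 of 4 neighbours < 2, below threshold.
  Marsh: 1 of 5 neighbours < 5, below threshold.
  Perry: 1 of 3 neighbours ≥ 1, panics.
Round 3 — checking thresholds:
  Brook: 3 of 7 neighbours < 7, below threshold.
  Claymore: 2 of 6 neighbours ≥ 2, panics.
  Dunlea: 2 of 6 neighbours < 5, below threshold.
  Fallow: 2 of 8 neighbours < 4, below threshold.
  Glade: 1 of 4 neighbours < 2, below threshold.
  Marsh: 2 of 5 neighbours < 5, below threshold.
Round 4 — checking thresholds:
  Brook: 3 of 7 neighbours < 7, below threshold.
  Dunlea: 3 of 6 neighbours < 5, below threshold.
  Fallow: 3 of 8 neighbours < 4, below threshold.
  Glade: 2 of 4 neighbours ≥ 2, panics.
  Marsh: 3 of 5 neighbours < 5, below threshold.
Round 5 — checking thresholds:
  Ashby: 1 of 2 neighbours ≥ 1, panics.
  Brook: 3 of 7 neighbours < 7, below threshold.
  Dunlea: 3 of 6 neighbours < 5, below threshold.
  Fallow: 4 of 8 neighbours ≥ 4, panics.
  Marsh: 3 of 5 neighbours < 5, below threshold.
Round 6 — checking thresholds:
  Brook: 4 of 7 neighbours < 7, below threshold.
  Dunlea: 4 of 6 neighbours < 5, below threshold.
  Lorne: 2 of 4 neighbours ≥ 1, panics.
  Marsh: 4 of 5 neighbours < 5, below threshold.
Round 7 — checking thresholds:
  Brook: 5 of 7 neighbours < 7, below threshold.
  Dunlea: 5 of 6 neighbours ≥ 5, panics.
  Marsh: 4 of 5 neighbours < 5, below threshold.
Round 8 — no new panics; cascade stops.

no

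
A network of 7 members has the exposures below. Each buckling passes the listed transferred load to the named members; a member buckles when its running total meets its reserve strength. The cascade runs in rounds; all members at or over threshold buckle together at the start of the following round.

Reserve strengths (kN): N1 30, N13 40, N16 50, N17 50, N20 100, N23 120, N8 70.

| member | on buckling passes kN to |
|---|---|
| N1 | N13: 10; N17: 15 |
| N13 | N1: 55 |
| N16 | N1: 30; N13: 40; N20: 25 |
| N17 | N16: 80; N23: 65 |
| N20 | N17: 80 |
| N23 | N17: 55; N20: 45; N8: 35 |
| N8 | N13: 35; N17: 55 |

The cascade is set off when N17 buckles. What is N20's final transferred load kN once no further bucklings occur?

Round 1 — N17 buckles (initial).
  N16: +80 → 80 ≥ 50
  N23: +65 → 65 < 120
Round 2 — N16 buckles.
  N1: +30 → 30 ≥ 30
  N13: +40 → 40 ≥ 40
  N20: +25 → 25 < 100
Round 3 — N1, N13 buckle.
No further bucklings.

25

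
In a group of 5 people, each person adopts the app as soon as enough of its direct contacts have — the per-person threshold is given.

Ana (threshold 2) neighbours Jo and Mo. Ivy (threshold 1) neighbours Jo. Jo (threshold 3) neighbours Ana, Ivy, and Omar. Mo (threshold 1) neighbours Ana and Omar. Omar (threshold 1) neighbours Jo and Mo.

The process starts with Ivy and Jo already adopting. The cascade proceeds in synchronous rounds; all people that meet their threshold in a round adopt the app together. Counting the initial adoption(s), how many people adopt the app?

5

Round 1 — Ivy, Jo adopt the app (initial).
Round 2 — checking thresholds:
  Ana: 1 of 2 neighbours < 2, not yet.
  Omar: 1 of 2 neighbours ≥ 1, adopts the app.
Round 3 — checking thresholds:
  Ana: 1 of 2 neighbours < 2, not yet.
  Mo: 1 of 2 neighbours ≥ 1, adopts the app.
Round 4 — checking thresholds:
  Ana: 2 of 2 neighbours ≥ 2, adopts the app.
Round 5 — no new adoptions; cascade stops.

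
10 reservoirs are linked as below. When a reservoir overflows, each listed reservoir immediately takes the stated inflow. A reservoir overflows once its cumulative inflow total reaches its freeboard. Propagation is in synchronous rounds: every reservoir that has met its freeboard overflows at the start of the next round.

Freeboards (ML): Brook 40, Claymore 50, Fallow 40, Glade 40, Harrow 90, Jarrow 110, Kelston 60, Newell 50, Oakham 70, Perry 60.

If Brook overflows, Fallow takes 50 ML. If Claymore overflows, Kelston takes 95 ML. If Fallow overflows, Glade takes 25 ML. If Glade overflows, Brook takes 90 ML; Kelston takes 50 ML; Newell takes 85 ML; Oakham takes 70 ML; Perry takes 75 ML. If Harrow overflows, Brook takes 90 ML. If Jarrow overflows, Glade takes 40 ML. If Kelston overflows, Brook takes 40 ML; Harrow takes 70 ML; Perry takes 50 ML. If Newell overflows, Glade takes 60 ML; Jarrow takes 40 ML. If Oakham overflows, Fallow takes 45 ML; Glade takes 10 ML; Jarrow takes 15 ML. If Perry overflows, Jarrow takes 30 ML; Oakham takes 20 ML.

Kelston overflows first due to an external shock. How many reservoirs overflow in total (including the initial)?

Round 1 — Kelston overflows (initial).
  Brook: +40 → 40 ≥ 40
  Harrow: +70 → 70 < 90
  Perry: +50 → 50 < 60
Round 2 — Brook overflows.
  Fallow: +50 → 50 ≥ 40
Round 3 — Fallow overflows.
  Glade: +25 → 25 < 40
No further overflows.

3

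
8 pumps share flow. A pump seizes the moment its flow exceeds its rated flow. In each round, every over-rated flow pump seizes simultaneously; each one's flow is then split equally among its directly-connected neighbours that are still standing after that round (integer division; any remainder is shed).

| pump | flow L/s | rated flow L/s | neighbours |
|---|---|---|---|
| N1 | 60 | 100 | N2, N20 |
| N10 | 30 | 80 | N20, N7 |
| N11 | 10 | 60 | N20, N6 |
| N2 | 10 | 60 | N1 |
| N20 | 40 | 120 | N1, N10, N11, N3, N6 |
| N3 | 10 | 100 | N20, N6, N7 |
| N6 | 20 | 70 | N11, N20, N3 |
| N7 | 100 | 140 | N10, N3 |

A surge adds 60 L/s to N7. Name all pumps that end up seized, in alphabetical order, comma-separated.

N10, N11, N20, N3, N6, N7

Round 1 — N7 at 160 > 140. N7 seizes.
  N7 sheds 160 L/s to N10, N3: 80 each.
    N10: 30+80 = 110 > 80
    N3: 10+80 = 90 ≤ 100
Round 2 — N10 seizes.
  N10 sheds 110 L/s to N20: 110 each.
    N20: 40+110 = 150 > 120
Round 3 — N20 seizes.
  N20 sheds 150 L/s to N1, N11, N3, N6: 37 each (2 lost).
    N1: 60+37 = 97 ≤ 100
    N11: 10+37 = 47 ≤ 60
    N3: 90+37 = 127 > 100
    N6: 20+37 = 57 ≤ 70
Round 4 — N3 seizes.
  N3 sheds 127 L/s to N6: 127 each.
    N6: 57+127 = 184 > 70
Round 5 — N6 seizes.
  N6 sheds 184 L/s to N11: 184 each.
    N11: 47+184 = 231 > 60
Round 6 — N11 seizes.
  N11 sheds 231 L/s: no online neighbours, lost.
No further seizures.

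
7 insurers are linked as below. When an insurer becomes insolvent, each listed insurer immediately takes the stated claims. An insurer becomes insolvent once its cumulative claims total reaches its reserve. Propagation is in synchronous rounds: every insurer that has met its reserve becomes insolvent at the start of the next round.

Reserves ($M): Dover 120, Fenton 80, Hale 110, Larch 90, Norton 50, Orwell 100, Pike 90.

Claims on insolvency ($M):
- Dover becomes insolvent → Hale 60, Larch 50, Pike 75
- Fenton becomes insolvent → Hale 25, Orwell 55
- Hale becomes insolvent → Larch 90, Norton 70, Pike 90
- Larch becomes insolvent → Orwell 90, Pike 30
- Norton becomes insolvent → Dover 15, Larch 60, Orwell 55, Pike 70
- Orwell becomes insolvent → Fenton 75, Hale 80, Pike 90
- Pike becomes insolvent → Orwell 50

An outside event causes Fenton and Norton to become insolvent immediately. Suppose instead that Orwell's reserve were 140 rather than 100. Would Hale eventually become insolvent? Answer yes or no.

With Orwell's reserve at 140:
Round 1 — Fenton, Norton become insolvent (initial).
  Dover: +15 → 15 < 120
  Hale: +25 → 25 < 110
  Larch: +60 → 60 < 90
  Orwell: +55+55 → 110 < 140
  Pike: +70 → 70 < 90
No further insolvencies.

no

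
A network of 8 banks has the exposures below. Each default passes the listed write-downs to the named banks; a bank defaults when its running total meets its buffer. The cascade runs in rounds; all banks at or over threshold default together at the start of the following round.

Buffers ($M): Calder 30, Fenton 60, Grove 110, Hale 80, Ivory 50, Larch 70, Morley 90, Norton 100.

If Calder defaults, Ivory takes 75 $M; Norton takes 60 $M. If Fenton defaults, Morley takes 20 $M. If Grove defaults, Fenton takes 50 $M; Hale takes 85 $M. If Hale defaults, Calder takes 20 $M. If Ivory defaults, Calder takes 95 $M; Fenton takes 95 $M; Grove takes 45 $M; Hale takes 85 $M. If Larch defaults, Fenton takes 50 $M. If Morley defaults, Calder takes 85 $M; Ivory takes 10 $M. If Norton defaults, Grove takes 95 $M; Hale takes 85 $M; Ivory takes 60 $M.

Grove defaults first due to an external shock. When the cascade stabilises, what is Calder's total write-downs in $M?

Round 1 — Grove defaults (initial).
  Fenton: +50 → 50 < 60
  Hale: +85 → 85 ≥ 80
Round 2 — Hale defaults.
  Calder: +20 → 20 < 30
No further defaults.

20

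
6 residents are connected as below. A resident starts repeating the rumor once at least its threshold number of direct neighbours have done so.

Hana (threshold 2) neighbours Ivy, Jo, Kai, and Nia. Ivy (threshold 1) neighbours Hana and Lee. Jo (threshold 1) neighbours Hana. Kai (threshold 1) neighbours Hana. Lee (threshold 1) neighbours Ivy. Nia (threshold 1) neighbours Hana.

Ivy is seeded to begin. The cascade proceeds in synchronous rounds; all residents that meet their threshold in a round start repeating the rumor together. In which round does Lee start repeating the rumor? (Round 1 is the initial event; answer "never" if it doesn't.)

Round 1 — Ivy starts repeating the rumor (initial).
Round 2 — checking thresholds:
  Hana: 1 of 4 neighbours < 2, not yet.
  Lee: 1 of 1 neighbours ≥ 1, starts repeating the rumor.
Round 3 — no new spreads; cascade stops.

2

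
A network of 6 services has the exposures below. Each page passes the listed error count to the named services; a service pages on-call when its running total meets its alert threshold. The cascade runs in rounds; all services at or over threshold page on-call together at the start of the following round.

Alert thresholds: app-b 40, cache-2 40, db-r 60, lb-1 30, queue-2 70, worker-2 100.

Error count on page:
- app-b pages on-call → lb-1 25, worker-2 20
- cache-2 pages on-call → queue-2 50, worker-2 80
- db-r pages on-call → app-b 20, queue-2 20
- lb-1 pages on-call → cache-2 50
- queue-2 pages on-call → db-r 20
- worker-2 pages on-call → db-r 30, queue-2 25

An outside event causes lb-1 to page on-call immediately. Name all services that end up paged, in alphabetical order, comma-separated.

Round 1 — lb-1 pages on-call (initial).
  cache-2: +50 → 50 ≥ 40
Round 2 — cache-2 pages on-call.
  queue-2: +50 → 50 < 70
  worker-2: +80 → 80 < 100
No further pages.

cache-2, lb-1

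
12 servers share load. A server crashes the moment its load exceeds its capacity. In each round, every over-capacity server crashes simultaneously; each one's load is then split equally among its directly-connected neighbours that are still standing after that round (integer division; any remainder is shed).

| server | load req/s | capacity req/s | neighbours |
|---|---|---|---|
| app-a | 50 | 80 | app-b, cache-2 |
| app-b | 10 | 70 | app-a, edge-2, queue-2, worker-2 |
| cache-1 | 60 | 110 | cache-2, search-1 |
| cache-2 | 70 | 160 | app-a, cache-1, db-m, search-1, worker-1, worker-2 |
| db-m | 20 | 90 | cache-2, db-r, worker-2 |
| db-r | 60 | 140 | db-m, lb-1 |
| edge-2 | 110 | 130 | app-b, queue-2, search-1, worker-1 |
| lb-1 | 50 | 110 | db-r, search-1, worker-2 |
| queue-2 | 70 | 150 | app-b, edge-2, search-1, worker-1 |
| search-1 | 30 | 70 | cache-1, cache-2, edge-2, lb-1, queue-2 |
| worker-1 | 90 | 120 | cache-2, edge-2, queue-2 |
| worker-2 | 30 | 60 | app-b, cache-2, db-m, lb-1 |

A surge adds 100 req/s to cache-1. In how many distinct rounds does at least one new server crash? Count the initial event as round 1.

Round 1 — cache-1 at 160 > 110. cache-1 crashes.
  cache-1 sheds 160 req/s to cache-2, search-1: 80 each.
    cache-2: 70+80 = 150 ≤ 160
    search-1: 30+80 = 110 > 70
Round 2 — search-1 crashes.
  search-1 sheds 110 req/s to cache-2, edge-2, lb-1, queue-2: 27 each (2 lost).
    cache-2: 150+27 = 177 > 160
    edge-2: 110+27 = 137 > 130
    lb-1: 50+27 = 77 ≤ 110
    queue-2: 70+27 = 97 ≤ 150
Round 3 — cache-2, edge-2 crash.
  cache-2 sheds 177 req/s to app-a, db-m, worker-1, worker-2: 44 each (1 lost).
    app-a: 50+44 = 94 > 80
    db-m: 20+44 = 64 ≤ 90
    worker-1: 90+44 = 134 > 120
    worker-2: 30+44 = 74 > 60
  edge-2 sheds 137 req/s to app-b, queue-2, worker-1: 45 each (2 lost).
    app-b: 10+45 = 55 ≤ 70
    queue-2: 97+45 = 142 ≤ 150
    worker-1: 134+45 = 179 > 120
Round 4 — app-a, worker-1, worker-2 crash.
  app-a sheds 94 req/s to app-b: 94 each.
    app-b: 55+94 = 149 > 70
  worker-1 sheds 179 req/s to queue-2: 179 each.
    queue-2: 142+179 = 321 > 150
  worker-2 sheds 74 req/s to app-b, db-m, lb-1: 24 each (2 lost).
    app-b: 149+24 = 173 > 70
    db-m: 64+24 = 88 ≤ 90
    lb-1: 77+24 = 101 ≤ 110
Round 5 — app-b, queue-2 crash.
  app-b sheds 173 req/s: no online neighbours, lost.
  queue-2 sheds 321 req/s: no online neighbours, lost.
No further crashes.

5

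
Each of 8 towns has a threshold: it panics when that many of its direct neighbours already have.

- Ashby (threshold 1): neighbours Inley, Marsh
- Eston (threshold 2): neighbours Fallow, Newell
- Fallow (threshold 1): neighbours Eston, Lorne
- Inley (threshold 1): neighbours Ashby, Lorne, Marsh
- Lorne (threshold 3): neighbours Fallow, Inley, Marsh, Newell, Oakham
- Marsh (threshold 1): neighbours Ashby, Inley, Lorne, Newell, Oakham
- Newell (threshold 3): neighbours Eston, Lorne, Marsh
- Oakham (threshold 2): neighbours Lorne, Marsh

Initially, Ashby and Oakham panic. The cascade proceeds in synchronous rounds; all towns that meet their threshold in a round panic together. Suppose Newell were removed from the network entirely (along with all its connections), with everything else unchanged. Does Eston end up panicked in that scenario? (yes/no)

With Newell removed:
Round 1 — Ashby, Oakham panic (initial).
Round 2 — checking thresholds:
  Inley: 1 of 3 neighbours ≥ 1, panics.
  Lorne: 1 of 4 neighbours < 3, below threshold.
  Marsh: 2 of 4 neighbours ≥ 1, panics.
Round 3 — checking thresholds:
  Lorne: 3 of 4 neighbours ≥ 3, panics.
Round 4 — checking thresholds:
  Fallow: 1 of 2 neighbours ≥ 1, panics.
Round 5 — no new panics; cascade stops.

no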